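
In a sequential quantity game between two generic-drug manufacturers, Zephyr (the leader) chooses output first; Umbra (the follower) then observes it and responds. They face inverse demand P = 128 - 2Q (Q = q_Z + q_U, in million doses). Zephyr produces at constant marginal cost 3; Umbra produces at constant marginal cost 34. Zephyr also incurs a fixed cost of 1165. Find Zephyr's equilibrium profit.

356

Solve by backward induction. Given q_Z, the follower Umbra maximises π_U = (128 - 2q_Z - 2q_U)q_U - 34q_U.
Setting the follower's marginal profit to zero, 94 - 2q_Z - 4q_U = 0, i.e. q_U = (94 - 2q_Z)/4.
The leader anticipates this reaction. Substituting into P = 128 - 2Q gives P = 81 - q_Z, so π_Z = (81 - q_Z)q_Z - 3q_Z.
The leader's first-order condition 78 - 2q_Z = 0 yields q_Z = 39.
Then q_U = (94 - 2·39)/4 = 4.
Price P = 128 - 2·43 = 42.
Zephyr's profit: (42 - 3)·39 - 1165 = 356.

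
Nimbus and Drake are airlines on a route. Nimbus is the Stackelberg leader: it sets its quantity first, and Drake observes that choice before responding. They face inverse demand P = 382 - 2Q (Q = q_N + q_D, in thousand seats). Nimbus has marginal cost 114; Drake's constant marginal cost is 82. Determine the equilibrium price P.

Solve by backward induction. Given q_N, the follower Drake maximises π_D = (382 - 2q_N - 2q_D)q_D - 82q_D.
∂π_D/∂q_D = 300 - 2q_N - 4q_D = 0 gives the reaction function q_D = (300 - 2q_N)/4.
The leader anticipates this reaction. Substituting into P = 382 - 2Q gives P = 232 - q_N, so π_N = (232 - q_N)q_N - 114q_N.
The leader's first-order condition 118 - 2q_N = 0 yields q_N = 59.
Then q_D = (300 - 2·59)/4 = 91/2.
Total output Q = 209/2, so price P = 382 - 2·(209/2) = 173.

173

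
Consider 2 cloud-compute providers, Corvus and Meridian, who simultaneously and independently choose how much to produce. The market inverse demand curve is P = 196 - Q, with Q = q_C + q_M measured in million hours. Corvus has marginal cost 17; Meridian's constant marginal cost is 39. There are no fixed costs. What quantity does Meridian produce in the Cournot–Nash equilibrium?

45

Corvus's profit: π_C = (196 - Q)q_C - (17q_C). Setting ∂π_C/∂q_C = 0: 179 - 2q_C - (q_M) = 0.
Meridian's profit: π_M = (196 - Q)q_M - (39q_M). Setting ∂π_M/∂q_M = 0: 157 - 2q_M - (q_C) = 0.
Best responses: q_C = (179 - q_M)/2, q_M = (157 - q_C)/2.
Solving the pair: q_C = 67, q_M = 45.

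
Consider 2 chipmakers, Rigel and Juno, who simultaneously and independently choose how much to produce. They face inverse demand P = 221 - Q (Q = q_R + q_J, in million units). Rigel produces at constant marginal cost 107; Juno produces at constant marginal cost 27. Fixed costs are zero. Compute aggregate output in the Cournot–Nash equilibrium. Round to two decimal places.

Rigel's profit: π_R = (221 - Q)q_R - (107q_R). Setting ∂π_R/∂q_R = 0: 114 - 2q_R - (q_J) = 0.
Juno's first-order condition: 194 - 2q_J - (q_R) = 0.
Best responses: q_R = (114 - q_J)/2, q_J = (194 - q_R)/2.
Substituting one into the other gives q_R = 34/3 and q_J = 274/3.
Total output Q = 34/3 + 274/3 = 308/3.

102.67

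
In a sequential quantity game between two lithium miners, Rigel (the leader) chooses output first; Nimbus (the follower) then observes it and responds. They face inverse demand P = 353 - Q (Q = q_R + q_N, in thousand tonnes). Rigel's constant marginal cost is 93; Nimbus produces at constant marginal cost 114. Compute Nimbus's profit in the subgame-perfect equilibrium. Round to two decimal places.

2425.56

Solve by backward induction. Given q_R, the follower Nimbus maximises π_N = (353 - q_R - q_N)q_N - 114q_N.
Follower FOC: 239 - q_R - 2q_N = 0, so q_N(q_R) = (239 - q_R)/2.
The leader anticipates this reaction. Substituting into P = 353 - Q gives P = 467/2 - (1/2)q_R, so π_R = (467/2 - (1/2)q_R)q_R - 93q_R.
The leader's first-order condition 281/2 - q_R = 0 yields q_R = 281/2.
Then q_N = (239 - 281/2)/2 = 197/4.
Price P = 353 - 759/4 = 653/4.
Nimbus's profit: (653/4 - 114)·(197/4) = 2425.5625.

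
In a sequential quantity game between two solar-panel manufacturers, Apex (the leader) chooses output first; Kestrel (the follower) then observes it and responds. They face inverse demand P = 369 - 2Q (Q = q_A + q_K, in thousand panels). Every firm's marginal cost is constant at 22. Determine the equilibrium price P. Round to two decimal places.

Solve by backward induction. Given q_A, the follower Kestrel maximises π_K = (369 - 2q_A - 2q_K)q_K - 22q_K.
∂π_K/∂q_K = 347 - 2q_A - 4q_K = 0 gives the reaction function q_K = (347 - 2q_A)/4.
The leader anticipates this reaction. Substituting into P = 369 - 2Q gives P = 391/2 - q_A, so π_A = (391/2 - q_A)q_A - 22q_A.
Leader FOC: 347/2 - 2q_A = 0, so q_A = 347/4.
Then q_K = (347 - 2·(347/4))/4 = 347/8.
Total output Q = 1041/8, so price P = 369 - 2·(1041/8) = 435/4.

108.75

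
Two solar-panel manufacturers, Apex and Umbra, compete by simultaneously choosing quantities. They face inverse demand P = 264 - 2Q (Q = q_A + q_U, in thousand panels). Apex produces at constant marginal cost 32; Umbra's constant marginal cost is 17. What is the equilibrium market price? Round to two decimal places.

104.33

Apex's profit: π_A = (264 - 2Q)q_A - (32q_A). Setting ∂π_A/∂q_A = 0: 232 - 4q_A - 2(q_U) = 0.
Umbra's first-order condition: 247 - 4q_U - 2(q_A) = 0.
Rearranging gives the reaction functions q_A = (232 - 2q_U)/4 and q_U = (247 - 2q_A)/4.
Substituting one into the other gives q_A = 217/6 and q_U = 131/3.
Total output Q = 479/6, so price P = 264 - 2·(479/6) = 313/3.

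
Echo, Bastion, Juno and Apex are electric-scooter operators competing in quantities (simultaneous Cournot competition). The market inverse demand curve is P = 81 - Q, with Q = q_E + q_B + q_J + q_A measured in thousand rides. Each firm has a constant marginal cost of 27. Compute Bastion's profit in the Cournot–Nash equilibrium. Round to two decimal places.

Each firm earns π_i = (81 - Q)q_i - 27q_i.
First-order condition (treating rivals' output as given): 54 - 2q_i - Σ_{j≠i} q_j = 0.
By symmetry each firm produces the same amount; substituting Σ_{j≠i} q_j = 3q_i yields q_i = 54/5.
Price P = 81 - 216/5 = 189/5.
Bastion's profit: (189/5 - 27)·(54/5) = 116.6400.

116.64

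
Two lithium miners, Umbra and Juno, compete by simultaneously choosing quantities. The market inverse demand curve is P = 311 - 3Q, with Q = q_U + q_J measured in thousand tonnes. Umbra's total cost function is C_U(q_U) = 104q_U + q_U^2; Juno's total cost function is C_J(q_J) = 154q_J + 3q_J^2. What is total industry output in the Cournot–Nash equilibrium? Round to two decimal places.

Umbra's profit: π_U = (311 - 3Q)q_U - (104q_U + q_U²). Setting ∂π_U/∂q_U = 0: 207 - 8q_U - 3(q_J) = 0.
Juno's profit: π_J = (311 - 3Q)q_J - (154q_J + 3q_J²). Setting ∂π_J/∂q_J = 0: 157 - 12q_J - 3(q_U) = 0.
Rearranging gives the reaction functions q_U = (207 - 3q_J)/8 and q_J = (157 - 3q_U)/12.
Substituting one into the other gives q_U = 671/29 and q_J = 635/87.
Total output Q = 671/29 + 635/87 = 30.4368.

30.44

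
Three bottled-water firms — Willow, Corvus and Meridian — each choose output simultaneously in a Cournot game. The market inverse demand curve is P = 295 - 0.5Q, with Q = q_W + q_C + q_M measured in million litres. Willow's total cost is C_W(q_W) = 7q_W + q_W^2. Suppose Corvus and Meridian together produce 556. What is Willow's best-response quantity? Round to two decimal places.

3.33

With rivals' combined output fixed at 556, Willow's profit is π_W = (295 - (1/2)·556 - (1/2)q_W)q_W - (7q_W + q_W²) = (17 - (1/2)q_W)q_W - (7q_W + q_W²).
∂π_W/∂q_W = 10 - 3q_W = 0, so q_W = 10/3.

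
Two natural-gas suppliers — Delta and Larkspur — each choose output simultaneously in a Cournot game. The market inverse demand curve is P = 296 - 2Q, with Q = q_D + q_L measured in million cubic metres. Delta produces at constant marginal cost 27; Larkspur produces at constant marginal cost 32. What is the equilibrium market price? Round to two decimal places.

118.33

Delta's profit: π_D = (296 - 2Q)q_D - (27q_D). Setting ∂π_D/∂q_D = 0: 269 - 4q_D - 2(q_L) = 0.
Larkspur's first-order condition: 264 - 4q_L - 2(q_D) = 0.
So q_D = (269 - 2q_L)/4 and q_L = (264 - 2q_D)/4.
Substituting one into the other gives q_D = 137/3 and q_L = 259/6.
Total output Q = 533/6, so price P = 296 - 2·(533/6) = 355/3.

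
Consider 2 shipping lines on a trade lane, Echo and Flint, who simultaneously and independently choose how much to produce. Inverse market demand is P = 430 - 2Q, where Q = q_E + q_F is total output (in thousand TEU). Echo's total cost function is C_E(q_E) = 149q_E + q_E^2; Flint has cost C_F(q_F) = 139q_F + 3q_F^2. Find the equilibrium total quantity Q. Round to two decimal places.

Echo's profit: π_E = (430 - 2Q)q_E - (149q_E + q_E²). Setting ∂π_E/∂q_E = 0: 281 - 6q_E - 2(q_F) = 0.
Flint's first-order condition: 291 - 10q_F - 2(q_E) = 0.
Best responses: q_E = (281 - 2q_F)/6, q_F = (291 - 2q_E)/10.
Substituting one into the other gives q_E = 557/14 and q_F = 148/7.
Total output Q = 557/14 + 148/7 = 853/14.

60.93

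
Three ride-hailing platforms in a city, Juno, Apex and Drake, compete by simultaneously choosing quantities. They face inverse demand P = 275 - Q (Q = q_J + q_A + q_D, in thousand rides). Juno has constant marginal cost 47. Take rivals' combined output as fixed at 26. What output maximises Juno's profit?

With rivals' combined output fixed at 26, Juno's profit is π_J = (275 - 26 - q_J)q_J - (47q_J) = (249 - q_J)q_J - (47q_J).
∂π_J/∂q_J = 202 - 2q_J = 0, so q_J = 101.

101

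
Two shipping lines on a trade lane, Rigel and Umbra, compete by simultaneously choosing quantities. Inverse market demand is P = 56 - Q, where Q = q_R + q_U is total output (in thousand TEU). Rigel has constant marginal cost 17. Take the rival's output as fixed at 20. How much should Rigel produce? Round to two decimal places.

9.50

With the rival's output fixed at 20, Rigel's profit is π_R = (56 - 20 - q_R)q_R - (17q_R) = (36 - q_R)q_R - (17q_R).
∂π_R/∂q_R = 19 - 2q_R = 0, so q_R = 19/2.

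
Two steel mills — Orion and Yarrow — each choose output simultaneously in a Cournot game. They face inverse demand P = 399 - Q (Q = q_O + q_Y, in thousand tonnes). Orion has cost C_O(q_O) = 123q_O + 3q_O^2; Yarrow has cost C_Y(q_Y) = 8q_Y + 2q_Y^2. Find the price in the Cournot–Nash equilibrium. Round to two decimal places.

311.40

Orion's profit: π_O = (399 - Q)q_O - (123q_O + 3q_O²). Setting ∂π_O/∂q_O = 0: 276 - 8q_O - (q_Y) = 0.
Yarrow's profit: π_Y = (399 - Q)q_Y - (8q_Y + 2q_Y²). Setting ∂π_Y/∂q_Y = 0: 391 - 6q_Y - (q_O) = 0.
Best responses: q_O = (276 - q_Y)/8, q_Y = (391 - q_O)/6.
Substituting one into the other gives q_O = 1265/47 and q_Y = 60.6809.
Total output Q = 87.5957, so price P = 399 - 87.5957 = 311.4043.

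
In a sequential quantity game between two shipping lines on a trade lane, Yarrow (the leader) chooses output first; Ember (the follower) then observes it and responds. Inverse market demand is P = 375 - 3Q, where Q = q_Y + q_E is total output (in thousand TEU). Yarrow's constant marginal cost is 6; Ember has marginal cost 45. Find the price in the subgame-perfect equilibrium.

108

Solve by backward induction. Given q_Y, the follower Ember maximises π_E = (375 - 3q_Y - 3q_E)q_E - 45q_E.
Follower FOC: 330 - 3q_Y - 6q_E = 0, so q_E(q_Y) = (330 - 3q_Y)/6.
The leader anticipates this reaction. Substituting into P = 375 - 3Q gives P = 210 - (3/2)q_Y, so π_Y = (210 - (3/2)q_Y)q_Y - 6q_Y.
Maximising: ∂π_Y/∂q_Y = 204 - 3q_Y = 0, giving q_Y = 68.
Then q_E = (330 - 3·68)/6 = 21.
Total output Q = 89, so price P = 375 - 3·89 = 108.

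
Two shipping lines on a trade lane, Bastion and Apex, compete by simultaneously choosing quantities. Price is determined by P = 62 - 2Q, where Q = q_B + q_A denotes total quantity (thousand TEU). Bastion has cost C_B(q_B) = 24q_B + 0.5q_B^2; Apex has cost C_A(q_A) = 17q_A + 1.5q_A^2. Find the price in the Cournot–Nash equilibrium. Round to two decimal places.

41.03

Bastion's profit: π_B = (62 - 2Q)q_B - (24q_B + (1/2)q_B²). Setting ∂π_B/∂q_B = 0: 38 - 5q_B - 2(q_A) = 0.
Apex's first-order condition: 45 - 7q_A - 2(q_B) = 0.
Best responses: q_B = (38 - 2q_A)/5, q_A = (45 - 2q_B)/7.
Solving the pair: q_B = 176/31, q_A = 149/31.
Total output Q = 325/31, so price P = 62 - 2·(325/31) = 1272/31.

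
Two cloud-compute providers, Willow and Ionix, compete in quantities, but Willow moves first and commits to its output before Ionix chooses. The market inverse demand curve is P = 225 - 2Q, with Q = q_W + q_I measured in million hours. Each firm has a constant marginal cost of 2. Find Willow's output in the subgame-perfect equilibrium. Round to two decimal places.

The follower Ionix best-responds to any q_W: π_I = (225 - 2Q)q_I - 2q_I.
Follower FOC: 223 - 2q_W - 4q_I = 0, so q_I(q_W) = (223 - 2q_W)/4.
The leader anticipates this reaction. Substituting into P = 225 - 2Q gives P = 227/2 - q_W, so π_W = (227/2 - q_W)q_W - 2q_W.
Leader FOC: 223/2 - 2q_W = 0, so q_W = 223/4.
Then q_I = (223 - 2·(223/4))/4 = 223/8.

55.75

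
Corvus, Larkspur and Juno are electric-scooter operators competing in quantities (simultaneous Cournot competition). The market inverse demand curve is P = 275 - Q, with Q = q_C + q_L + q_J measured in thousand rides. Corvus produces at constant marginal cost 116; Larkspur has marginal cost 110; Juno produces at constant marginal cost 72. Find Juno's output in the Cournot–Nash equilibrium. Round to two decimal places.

Corvus's profit: π_C = (275 - Q)q_C - (116q_C). Setting ∂π_C/∂q_C = 0: 159 - 2q_C - (q_L + q_J) = 0.
Larkspur's profit: π_L = (275 - Q)q_L - (110q_L). Setting ∂π_L/∂q_L = 0: 165 - 2q_L - (q_C + q_J) = 0.
Juno's profit: π_J = (275 - Q)q_J - (72q_J). Setting ∂π_J/∂q_J = 0: 203 - 2q_J - (q_C + q_L) = 0.
Adding the 3 conditions: 527 − 2Q − 2Q = 0, i.e. Q = 527/4.
Back-substituting: q_C = (159 − 527/4) = 109/4, q_L = (165 − 527/4) = 133/4, q_J = (203 − 527/4) = 285/4.

71.25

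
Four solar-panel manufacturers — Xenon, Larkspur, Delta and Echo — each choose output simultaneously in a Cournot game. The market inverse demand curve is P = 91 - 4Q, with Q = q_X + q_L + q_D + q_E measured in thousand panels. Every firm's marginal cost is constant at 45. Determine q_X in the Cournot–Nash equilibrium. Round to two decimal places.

A representative firm's profit is π_i = q_i(91 - 4Q) - 45q_i.
First-order condition (treating rivals' output as given): 46 - 8q_i - 4·Σ_{j≠i} q_j = 0.
By symmetry each firm produces the same amount; substituting Σ_{j≠i} q_j = 3q_i yields q_i = 46/20 = 23/10.

2.30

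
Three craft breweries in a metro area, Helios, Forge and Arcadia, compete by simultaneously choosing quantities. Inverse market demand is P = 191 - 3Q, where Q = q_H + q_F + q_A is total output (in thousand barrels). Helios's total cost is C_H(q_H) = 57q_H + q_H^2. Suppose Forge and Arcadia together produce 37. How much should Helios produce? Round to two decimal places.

2.88

With rivals' combined output fixed at 37, Helios's profit is π_H = (191 - 3·37 - 3q_H)q_H - (57q_H + q_H²) = (80 - 3q_H)q_H - (57q_H + q_H²).
∂π_H/∂q_H = 23 - 8q_H = 0, so q_H = 23/8.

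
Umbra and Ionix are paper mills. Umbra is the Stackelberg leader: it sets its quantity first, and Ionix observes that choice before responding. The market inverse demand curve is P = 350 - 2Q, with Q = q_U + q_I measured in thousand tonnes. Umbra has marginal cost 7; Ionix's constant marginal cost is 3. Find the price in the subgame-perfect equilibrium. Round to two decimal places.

91.75

The follower Ionix best-responds to any q_U: π_I = (350 - 2Q)q_I - 3q_I.
Follower FOC: 347 - 2q_U - 4q_I = 0, so q_I(q_U) = (347 - 2q_U)/4.
Umbra substitutes q_I(q_U) into its own profit: π_U = q_U(350 - 2q_U - (347 - 2q_U)/2) - 7q_U = (353/2 - q_U)q_U - 7q_U.
The leader's first-order condition 339/2 - 2q_U = 0 yields q_U = 339/4.
Then q_I = (347 - 2·(339/4))/4 = 355/8.
Total output Q = 1033/8, so price P = 350 - 2·(1033/8) = 367/4.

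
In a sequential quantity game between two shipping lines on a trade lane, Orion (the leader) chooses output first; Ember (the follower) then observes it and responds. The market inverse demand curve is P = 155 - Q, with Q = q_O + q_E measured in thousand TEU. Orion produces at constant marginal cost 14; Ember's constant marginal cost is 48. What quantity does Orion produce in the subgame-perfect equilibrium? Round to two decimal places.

87.50

The follower Ember best-responds to any q_O: π_E = (155 - Q)q_E - 48q_E.
∂π_E/∂q_E = 107 - q_O - 2q_E = 0 gives the reaction function q_E = (107 - q_O)/2.
The leader anticipates this reaction. Substituting into P = 155 - Q gives P = 203/2 - (1/2)q_O, so π_O = (203/2 - (1/2)q_O)q_O - 14q_O.
The leader's first-order condition 175/2 - q_O = 0 yields q_O = 175/2.
Then q_E = (107 - 175/2)/2 = 39/4.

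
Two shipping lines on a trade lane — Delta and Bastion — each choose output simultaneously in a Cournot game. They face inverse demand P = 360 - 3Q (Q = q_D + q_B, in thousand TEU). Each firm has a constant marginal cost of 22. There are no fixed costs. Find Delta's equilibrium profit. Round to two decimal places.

4231.26

A representative firm's profit is π_i = q_i(360 - 3Q) - 22q_i.
Setting ∂π_i/∂q_i = 0 with rivals' quantities fixed: 338 - 6q_i - 3q_j = 0.
By symmetry each firm produces the same amount; substituting q_j = q_i yields q_i = 338/9.
Price P = 360 - 3·(676/9) = 404/3.
Delta's profit: (404/3 - 22)·(338/9) = 4231.2593.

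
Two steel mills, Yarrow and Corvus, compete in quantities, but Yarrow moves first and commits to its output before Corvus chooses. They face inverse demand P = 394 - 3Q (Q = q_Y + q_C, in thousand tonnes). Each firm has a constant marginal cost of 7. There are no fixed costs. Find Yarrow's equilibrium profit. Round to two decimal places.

6240.38

The follower Corvus best-responds to any q_Y: π_C = (394 - 3Q)q_C - 7q_C.
∂π_C/∂q_C = 387 - 3q_Y - 6q_C = 0 gives the reaction function q_C = (387 - 3q_Y)/6.
The leader anticipates this reaction. Substituting into P = 394 - 3Q gives P = 401/2 - (3/2)q_Y, so π_Y = (401/2 - (3/2)q_Y)q_Y - 7q_Y.
Leader FOC: 387/2 - 3q_Y = 0, so q_Y = 129/2.
Then q_C = (387 - 3·(129/2))/6 = 129/4.
Price P = 394 - 3·(387/4) = 415/4.
Yarrow's profit: (415/4 - 7)·(129/2) = 6240.3750.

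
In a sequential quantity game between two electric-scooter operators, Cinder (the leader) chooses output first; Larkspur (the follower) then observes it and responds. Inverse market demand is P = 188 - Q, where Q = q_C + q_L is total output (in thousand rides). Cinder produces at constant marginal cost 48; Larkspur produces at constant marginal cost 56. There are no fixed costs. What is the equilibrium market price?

85

Solve by backward induction. Given q_C, the follower Larkspur maximises π_L = (188 - q_C - q_L)q_L - 56q_L.
Follower FOC: 132 - q_C - 2q_L = 0, so q_L(q_C) = (132 - q_C)/2.
Cinder substitutes q_L(q_C) into its own profit: π_C = q_C(188 - q_C - (132 - q_C)/2) - 48q_C = (122 - (1/2)q_C)q_C - 48q_C.
Maximising: ∂π_C/∂q_C = 74 - q_C = 0, giving q_C = 74.
Then q_L = (132 - 74)/2 = 29.
Total output Q = 103, so price P = 188 - 103 = 85.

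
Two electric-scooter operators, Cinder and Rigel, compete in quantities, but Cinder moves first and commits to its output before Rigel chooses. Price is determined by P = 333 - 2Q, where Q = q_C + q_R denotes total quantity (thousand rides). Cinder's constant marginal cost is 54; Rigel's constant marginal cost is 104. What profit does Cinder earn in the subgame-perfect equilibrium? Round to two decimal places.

6765.06

Solve by backward induction. Given q_C, the follower Rigel maximises π_R = (333 - 2q_C - 2q_R)q_R - 104q_R.
Follower FOC: 229 - 2q_C - 4q_R = 0, so q_R(q_C) = (229 - 2q_C)/4.
The leader anticipates this reaction. Substituting into P = 333 - 2Q gives P = 437/2 - q_C, so π_C = (437/2 - q_C)q_C - 54q_C.
The leader's first-order condition 329/2 - 2q_C = 0 yields q_C = 329/4.
Then q_R = (229 - 2·(329/4))/4 = 129/8.
Price P = 333 - 2·(787/8) = 545/4.
Cinder's profit: (545/4 - 54)·(329/4) = 6765.0625.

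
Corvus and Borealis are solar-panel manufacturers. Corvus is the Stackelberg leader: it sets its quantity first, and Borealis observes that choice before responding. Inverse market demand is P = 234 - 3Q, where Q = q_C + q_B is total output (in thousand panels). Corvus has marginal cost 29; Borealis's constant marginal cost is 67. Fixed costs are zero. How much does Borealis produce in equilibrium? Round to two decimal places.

The follower Borealis best-responds to any q_C: π_B = (234 - 3Q)q_B - 67q_B.
Setting the follower's marginal profit to zero, 167 - 3q_C - 6q_B = 0, i.e. q_B = (167 - 3q_C)/6.
The leader anticipates this reaction. Substituting into P = 234 - 3Q gives P = 301/2 - (3/2)q_C, so π_C = (301/2 - (3/2)q_C)q_C - 29q_C.
Maximising: ∂π_C/∂q_C = 243/2 - 3q_C = 0, giving q_C = 81/2.
Then q_B = (167 - 3·(81/2))/6 = 91/12.

7.58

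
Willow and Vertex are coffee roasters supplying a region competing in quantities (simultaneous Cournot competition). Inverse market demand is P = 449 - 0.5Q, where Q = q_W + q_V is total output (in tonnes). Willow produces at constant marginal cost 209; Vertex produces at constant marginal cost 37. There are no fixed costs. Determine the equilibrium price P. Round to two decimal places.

231.67

Willow's profit: π_W = (449 - 0.5Q)q_W - (209q_W). Setting ∂π_W/∂q_W = 0: 240 - q_W - (1/2)(q_V) = 0.
Vertex's first-order condition: 412 - q_V - (1/2)(q_W) = 0.
Rearranging gives the reaction functions q_W = (240 - (1/2)q_V) and q_V = (412 - (1/2)q_W).
Substituting one into the other gives q_W = 136/3 and q_V = 1168/3.
Total output Q = 1304/3, so price P = 449 - (1/2)·(1304/3) = 695/3.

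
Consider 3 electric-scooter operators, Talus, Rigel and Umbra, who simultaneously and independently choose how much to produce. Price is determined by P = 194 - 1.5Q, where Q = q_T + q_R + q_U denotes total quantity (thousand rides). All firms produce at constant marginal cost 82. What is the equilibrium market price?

110

Each firm earns π_i = (194 - 1.5Q)q_i - 82q_i.
Setting ∂π_i/∂q_i = 0 with rivals' quantities fixed: 112 - 3q_i - (3/2)·Σ_{j≠i} q_j = 0.
By symmetry each firm produces the same amount; substituting Σ_{j≠i} q_j = 2q_i yields q_i = 112/6 = 56/3.
Total output Q = 56, so price P = 194 - (3/2)·56 = 110.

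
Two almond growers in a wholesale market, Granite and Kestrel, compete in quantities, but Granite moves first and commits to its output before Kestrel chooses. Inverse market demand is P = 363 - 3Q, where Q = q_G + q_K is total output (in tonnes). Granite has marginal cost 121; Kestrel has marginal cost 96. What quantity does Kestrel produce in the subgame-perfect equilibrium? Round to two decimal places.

26.42

Solve by backward induction. Given q_G, the follower Kestrel maximises π_K = (363 - 3q_G - 3q_K)q_K - 96q_K.
∂π_K/∂q_K = 267 - 3q_G - 6q_K = 0 gives the reaction function q_K = (267 - 3q_G)/6.
Granite substitutes q_K(q_G) into its own profit: π_G = q_G(363 - 3q_G - (267 - 3q_G)/2) - 121q_G = (459/2 - (3/2)q_G)q_G - 121q_G.
The leader's first-order condition 217/2 - 3q_G = 0 yields q_G = 217/6.
Then q_K = (267 - 3·(217/6))/6 = 317/12.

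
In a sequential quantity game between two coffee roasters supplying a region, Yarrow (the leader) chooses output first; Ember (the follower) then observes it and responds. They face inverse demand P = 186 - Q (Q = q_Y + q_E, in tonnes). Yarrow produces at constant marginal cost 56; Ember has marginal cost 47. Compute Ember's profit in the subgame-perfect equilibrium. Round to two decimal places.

1540.56

The follower Ember best-responds to any q_Y: π_E = (186 - Q)q_E - 47q_E.
∂π_E/∂q_E = 139 - q_Y - 2q_E = 0 gives the reaction function q_E = (139 - q_Y)/2.
Yarrow substitutes q_E(q_Y) into its own profit: π_Y = q_Y(186 - q_Y - (139 - q_Y)/2) - 56q_Y = (233/2 - (1/2)q_Y)q_Y - 56q_Y.
The leader's first-order condition 121/2 - q_Y = 0 yields q_Y = 121/2.
Then q_E = (139 - 121/2)/2 = 157/4.
Price P = 186 - 399/4 = 345/4.
Ember's profit: (345/4 - 47)·(157/4) = 1540.5625.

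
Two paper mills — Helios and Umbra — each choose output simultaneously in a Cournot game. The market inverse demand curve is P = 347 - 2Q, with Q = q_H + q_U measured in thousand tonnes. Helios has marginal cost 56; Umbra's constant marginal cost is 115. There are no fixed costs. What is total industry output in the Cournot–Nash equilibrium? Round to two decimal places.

87.17

Helios's profit: π_H = (347 - 2Q)q_H - (56q_H). Setting ∂π_H/∂q_H = 0: 291 - 4q_H - 2(q_U) = 0.
Umbra's profit: π_U = (347 - 2Q)q_U - (115q_U). Setting ∂π_U/∂q_U = 0: 232 - 4q_U - 2(q_H) = 0.
Rearranging gives the reaction functions q_H = (291 - 2q_U)/4 and q_U = (232 - 2q_H)/4.
Solving the pair: q_H = 175/3, q_U = 173/6.
Total output Q = 175/3 + 173/6 = 523/6.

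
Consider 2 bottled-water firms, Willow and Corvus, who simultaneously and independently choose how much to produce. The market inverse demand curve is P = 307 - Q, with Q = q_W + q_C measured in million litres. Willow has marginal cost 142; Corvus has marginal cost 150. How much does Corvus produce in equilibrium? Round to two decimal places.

Willow's profit: π_W = (307 - Q)q_W - (142q_W). Setting ∂π_W/∂q_W = 0: 165 - 2q_W - (q_C) = 0.
Corvus's profit: π_C = (307 - Q)q_C - (150q_C). Setting ∂π_C/∂q_C = 0: 157 - 2q_C - (q_W) = 0.
So q_W = (165 - q_C)/2 and q_C = (157 - q_W)/2.
Solving the pair: q_W = 173/3, q_C = 149/3.

49.67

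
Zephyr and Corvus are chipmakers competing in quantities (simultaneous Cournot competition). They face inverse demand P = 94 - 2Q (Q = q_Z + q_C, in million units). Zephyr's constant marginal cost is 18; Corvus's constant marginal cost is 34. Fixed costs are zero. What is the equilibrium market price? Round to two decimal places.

48.67

Zephyr's profit: π_Z = (94 - 2Q)q_Z - (18q_Z). Setting ∂π_Z/∂q_Z = 0: 76 - 4q_Z - 2(q_C) = 0.
Corvus's first-order condition: 60 - 4q_C - 2(q_Z) = 0.
So q_Z = (76 - 2q_C)/4 and q_C = (60 - 2q_Z)/4.
Substituting one into the other gives q_Z = 46/3 and q_C = 22/3.
Total output Q = 68/3, so price P = 94 - 2·(68/3) = 146/3.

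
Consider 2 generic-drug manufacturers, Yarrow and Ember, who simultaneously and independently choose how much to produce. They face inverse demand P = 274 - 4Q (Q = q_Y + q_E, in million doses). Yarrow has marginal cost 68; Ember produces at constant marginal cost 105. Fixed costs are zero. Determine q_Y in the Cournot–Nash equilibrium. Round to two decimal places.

Yarrow's profit: π_Y = (274 - 4Q)q_Y - (68q_Y). Setting ∂π_Y/∂q_Y = 0: 206 - 8q_Y - 4(q_E) = 0.
Ember's profit: π_E = (274 - 4Q)q_E - (105q_E). Setting ∂π_E/∂q_E = 0: 169 - 8q_E - 4(q_Y) = 0.
Best responses: q_Y = (206 - 4q_E)/8, q_E = (169 - 4q_Y)/8.
Substituting one into the other gives q_Y = 81/4 and q_E = 11.

20.25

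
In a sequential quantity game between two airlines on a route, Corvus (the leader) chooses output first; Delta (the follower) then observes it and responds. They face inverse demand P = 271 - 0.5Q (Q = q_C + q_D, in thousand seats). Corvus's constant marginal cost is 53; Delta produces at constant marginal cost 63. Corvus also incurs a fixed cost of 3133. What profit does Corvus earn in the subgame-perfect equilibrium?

Solve by backward induction. Given q_C, the follower Delta maximises π_D = (271 - (1/2)q_C - (1/2)q_D)q_D - 63q_D.
Setting the follower's marginal profit to zero, 208 - (1/2)q_C - q_D = 0, i.e. q_D = (208 - (1/2)q_C).
The leader anticipates this reaction. Substituting into P = 271 - 0.5Q gives P = 167 - (1/4)q_C, so π_C = (167 - (1/4)q_C)q_C - 53q_C.
The leader's first-order condition 114 - (1/2)q_C = 0 yields q_C = 228.
Then q_D = (208 - (1/2)·228) = 94.
Price P = 271 - (1/2)·322 = 110.
Corvus's profit: (110 - 53)·228 - 3133 = 9863.

9863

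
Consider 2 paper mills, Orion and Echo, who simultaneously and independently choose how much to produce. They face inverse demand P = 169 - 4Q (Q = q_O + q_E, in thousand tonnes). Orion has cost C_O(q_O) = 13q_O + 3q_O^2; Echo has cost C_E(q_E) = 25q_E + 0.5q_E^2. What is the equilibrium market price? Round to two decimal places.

Orion's profit: π_O = (169 - 4Q)q_O - (13q_O + 3q_O²). Setting ∂π_O/∂q_O = 0: 156 - 14q_O - 4(q_E) = 0.
Echo's profit: π_E = (169 - 4Q)q_E - (25q_E + (1/2)q_E²). Setting ∂π_E/∂q_E = 0: 144 - 9q_E - 4(q_O) = 0.
So q_O = (156 - 4q_E)/14 and q_E = (144 - 4q_O)/9.
Substituting one into the other gives q_O = 414/55 and q_E = 696/55.
Total output Q = 222/11, so price P = 169 - 4·(222/11) = 971/11.

88.27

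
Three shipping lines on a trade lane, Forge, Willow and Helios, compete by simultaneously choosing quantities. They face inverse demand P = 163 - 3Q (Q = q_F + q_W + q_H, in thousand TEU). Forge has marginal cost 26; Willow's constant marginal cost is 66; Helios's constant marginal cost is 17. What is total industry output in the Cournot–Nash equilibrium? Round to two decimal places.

31.67

Forge's profit: π_F = (163 - 3Q)q_F - (26q_F). Setting ∂π_F/∂q_F = 0: 137 - 6q_F - 3(q_W + q_H) = 0.
Willow's profit: π_W = (163 - 3Q)q_W - (66q_W). Setting ∂π_W/∂q_W = 0: 97 - 6q_W - 3(q_F + q_H) = 0.
Helios's profit: π_H = (163 - 3Q)q_H - (17q_H). Setting ∂π_H/∂q_H = 0: 146 - 6q_H - 3(q_F + q_W) = 0.
Adding the 3 first-order conditions: 380 − 12Q = 0, so Q = 95/3.
Back-substituting: q_F = (137 − 95)/3 = 14, q_W = (97 − 95)/3 = 2/3, q_H = (146 − 95)/3 = 17.
Total output Q = 14 + 2/3 + 17 = 95/3.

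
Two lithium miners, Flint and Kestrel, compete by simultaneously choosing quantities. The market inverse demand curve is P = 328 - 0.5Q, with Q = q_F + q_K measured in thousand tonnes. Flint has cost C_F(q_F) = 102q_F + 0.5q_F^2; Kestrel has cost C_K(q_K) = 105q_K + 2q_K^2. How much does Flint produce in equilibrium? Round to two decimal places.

104.46

Flint's profit: π_F = (328 - 0.5Q)q_F - (102q_F + (1/2)q_F²). Setting ∂π_F/∂q_F = 0: 226 - 2q_F - (1/2)(q_K) = 0.
Kestrel's profit: π_K = (328 - 0.5Q)q_K - (105q_K + 2q_K²). Setting ∂π_K/∂q_K = 0: 223 - 5q_K - (1/2)(q_F) = 0.
Best responses: q_F = (226 - (1/2)q_K)/2, q_K = (223 - (1/2)q_F)/5.
Solving the pair: q_F = 1358/13, q_K = 444/13.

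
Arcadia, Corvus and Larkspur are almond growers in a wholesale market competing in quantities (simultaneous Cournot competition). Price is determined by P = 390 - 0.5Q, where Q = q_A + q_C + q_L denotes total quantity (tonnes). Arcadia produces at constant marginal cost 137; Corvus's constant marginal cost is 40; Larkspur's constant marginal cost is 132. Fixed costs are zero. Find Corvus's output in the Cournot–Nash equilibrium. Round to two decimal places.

Arcadia's profit: π_A = (390 - 0.5Q)q_A - (137q_A). Setting ∂π_A/∂q_A = 0: 253 - q_A - (1/2)(q_C + q_L) = 0.
Corvus's first-order condition: 350 - q_C - (1/2)(q_A + q_L) = 0.
Larkspur's first-order condition: 258 - q_L - (1/2)(q_A + q_C) = 0.
Summing all 3 equations gives 861 − 2Q = 0, hence Q = 861/2.
Back-substituting: q_A = (253 − 861/4)/(1/2) = 151/2, q_C = (350 − 861/4)/(1/2) = 539/2, q_L = (258 − 861/4)/(1/2) = 171/2.

269.50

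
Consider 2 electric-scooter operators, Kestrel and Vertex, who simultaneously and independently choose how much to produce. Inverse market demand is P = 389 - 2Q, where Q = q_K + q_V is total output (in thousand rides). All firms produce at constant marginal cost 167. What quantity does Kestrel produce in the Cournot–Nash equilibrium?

A representative firm's profit is π_i = q_i(389 - 2Q) - 167q_i.
Setting ∂π_i/∂q_i = 0 with rivals' quantities fixed: 222 - 4q_i - 2q_j = 0.
By symmetry each firm produces the same amount; substituting q_j = q_i yields q_i = 222/6 = 37.

37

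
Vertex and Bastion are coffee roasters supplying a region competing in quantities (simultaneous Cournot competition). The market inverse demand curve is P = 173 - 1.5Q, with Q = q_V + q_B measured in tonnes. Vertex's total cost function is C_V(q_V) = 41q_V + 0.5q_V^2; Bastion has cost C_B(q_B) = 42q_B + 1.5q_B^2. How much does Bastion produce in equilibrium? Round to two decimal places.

Vertex's profit: π_V = (173 - 1.5Q)q_V - (41q_V + (1/2)q_V²). Setting ∂π_V/∂q_V = 0: 132 - 4q_V - (3/2)(q_B) = 0.
Bastion's profit: π_B = (173 - 1.5Q)q_B - (42q_B + (3/2)q_B²). Setting ∂π_B/∂q_B = 0: 131 - 6q_B - (3/2)(q_V) = 0.
Rearranging gives the reaction functions q_V = (132 - (3/2)q_B)/4 and q_B = (131 - (3/2)q_V)/6.
Substituting one into the other gives q_V = 794/29 and q_B = 1304/87.

14.99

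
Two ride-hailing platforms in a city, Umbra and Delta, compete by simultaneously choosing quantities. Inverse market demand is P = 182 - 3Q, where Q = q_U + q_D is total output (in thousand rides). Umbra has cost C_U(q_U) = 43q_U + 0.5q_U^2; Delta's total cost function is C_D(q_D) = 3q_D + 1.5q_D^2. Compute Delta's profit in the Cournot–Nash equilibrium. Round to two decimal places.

Umbra's profit: π_U = (182 - 3Q)q_U - (43q_U + (1/2)q_U²). Setting ∂π_U/∂q_U = 0: 139 - 7q_U - 3(q_D) = 0.
Delta's first-order condition: 179 - 9q_D - 3(q_U) = 0.
Rearranging gives the reaction functions q_U = (139 - 3q_D)/7 and q_D = (179 - 3q_U)/9.
Substituting one into the other gives q_U = 119/9 and q_D = 418/27.
Price P = 182 - 3·(775/27) = 863/9.
Delta's profit: (863/9)·(418/27) - 3·(418/27) - (3/2)(418/27)² = 1078.5432.

1078.54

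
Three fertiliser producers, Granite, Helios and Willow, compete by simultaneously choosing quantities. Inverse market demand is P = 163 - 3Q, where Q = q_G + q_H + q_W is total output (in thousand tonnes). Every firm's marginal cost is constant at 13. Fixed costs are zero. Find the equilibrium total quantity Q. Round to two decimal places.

Each firm earns π_i = (163 - 3Q)q_i - 13q_i.
First-order condition (treating rivals' output as given): 150 - 6q_i - 3·Σ_{j≠i} q_j = 0.
With identical firms every q_j equals q_i, so Σ_{j≠i} q_j = 2q_i and 150 = 12q_i, giving q_i = 25/2.
Total output Q = 25/2 + 25/2 + 25/2 = 75/2.

37.50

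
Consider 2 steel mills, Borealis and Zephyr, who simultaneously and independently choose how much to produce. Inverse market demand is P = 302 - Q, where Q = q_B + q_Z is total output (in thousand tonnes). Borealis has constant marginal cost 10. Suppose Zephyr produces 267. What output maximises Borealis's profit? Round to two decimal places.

12.50

With the rival's output fixed at 267, Borealis's profit is π_B = (302 - 267 - q_B)q_B - (10q_B) = (35 - q_B)q_B - (10q_B).
∂π_B/∂q_B = 25 - 2q_B = 0, so q_B = 25/2.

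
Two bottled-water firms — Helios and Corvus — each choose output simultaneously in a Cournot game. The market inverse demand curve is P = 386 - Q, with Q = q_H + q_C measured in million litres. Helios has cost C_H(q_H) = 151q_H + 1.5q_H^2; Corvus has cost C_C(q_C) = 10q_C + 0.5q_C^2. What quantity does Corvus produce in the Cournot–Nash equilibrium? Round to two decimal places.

Helios's profit: π_H = (386 - Q)q_H - (151q_H + (3/2)q_H²). Setting ∂π_H/∂q_H = 0: 235 - 5q_H - (q_C) = 0.
Corvus's profit: π_C = (386 - Q)q_C - (10q_C + (1/2)q_C²). Setting ∂π_C/∂q_C = 0: 376 - 3q_C - (q_H) = 0.
Rearranging gives the reaction functions q_H = (235 - q_C)/5 and q_C = (376 - q_H)/3.
Substituting one into the other gives q_H = 47/2 and q_C = 235/2.

117.50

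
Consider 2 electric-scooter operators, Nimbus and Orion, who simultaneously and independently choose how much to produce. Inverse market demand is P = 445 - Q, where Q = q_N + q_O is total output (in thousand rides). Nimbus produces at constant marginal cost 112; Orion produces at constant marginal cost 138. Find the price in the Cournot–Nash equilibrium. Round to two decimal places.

231.67

Nimbus's profit: π_N = (445 - Q)q_N - (112q_N). Setting ∂π_N/∂q_N = 0: 333 - 2q_N - (q_O) = 0.
Orion's first-order condition: 307 - 2q_O - (q_N) = 0.
Best responses: q_N = (333 - q_O)/2, q_O = (307 - q_N)/2.
Substituting one into the other gives q_N = 359/3 and q_O = 281/3.
Total output Q = 640/3, so price P = 445 - 640/3 = 695/3.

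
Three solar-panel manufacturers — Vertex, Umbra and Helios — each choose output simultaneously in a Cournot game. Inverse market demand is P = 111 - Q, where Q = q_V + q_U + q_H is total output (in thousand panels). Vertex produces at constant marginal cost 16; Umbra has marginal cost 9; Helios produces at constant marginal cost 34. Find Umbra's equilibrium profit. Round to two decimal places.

Vertex's profit: π_V = (111 - Q)q_V - (16q_V). Setting ∂π_V/∂q_V = 0: 95 - 2q_V - (q_U + q_H) = 0.
Umbra's first-order condition: 102 - 2q_U - (q_V + q_H) = 0.
Helios's profit: π_H = (111 - Q)q_H - (34q_H). Setting ∂π_H/∂q_H = 0: 77 - 2q_H - (q_V + q_U) = 0.
Summing all 3 equations gives 274 − 4Q = 0, hence Q = 137/2.
Back-substituting: q_V = (95 − 137/2) = 53/2, q_U = (102 − 137/2) = 67/2, q_H = (77 − 137/2) = 17/2.
Price P = 111 - 137/2 = 85/2.
Umbra's profit: (85/2 - 9)·(67/2) = 1122.2500.

1122.25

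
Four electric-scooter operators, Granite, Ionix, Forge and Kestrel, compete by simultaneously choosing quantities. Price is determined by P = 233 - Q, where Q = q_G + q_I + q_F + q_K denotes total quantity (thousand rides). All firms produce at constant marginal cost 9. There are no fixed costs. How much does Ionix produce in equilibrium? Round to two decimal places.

44.80

A representative firm's profit is π_i = q_i(233 - Q) - 9q_i.
Setting ∂π_i/∂q_i = 0 with rivals' quantities fixed: 224 - 2q_i - Σ_{j≠i} q_j = 0.
By symmetry each firm produces the same amount; substituting Σ_{j≠i} q_j = 3q_i yields q_i = 224/5.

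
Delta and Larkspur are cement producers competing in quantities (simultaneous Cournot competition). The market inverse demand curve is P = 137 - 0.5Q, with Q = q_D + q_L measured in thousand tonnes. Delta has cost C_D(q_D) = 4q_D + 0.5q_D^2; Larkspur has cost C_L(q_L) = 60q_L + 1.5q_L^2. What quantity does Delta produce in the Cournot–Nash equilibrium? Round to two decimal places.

63.68

Delta's profit: π_D = (137 - 0.5Q)q_D - (4q_D + (1/2)q_D²). Setting ∂π_D/∂q_D = 0: 133 - 2q_D - (1/2)(q_L) = 0.
Larkspur's first-order condition: 77 - 4q_L - (1/2)(q_D) = 0.
Best responses: q_D = (133 - (1/2)q_L)/2, q_L = (77 - (1/2)q_D)/4.
Solving the pair: q_D = 1974/31, q_L = 350/31.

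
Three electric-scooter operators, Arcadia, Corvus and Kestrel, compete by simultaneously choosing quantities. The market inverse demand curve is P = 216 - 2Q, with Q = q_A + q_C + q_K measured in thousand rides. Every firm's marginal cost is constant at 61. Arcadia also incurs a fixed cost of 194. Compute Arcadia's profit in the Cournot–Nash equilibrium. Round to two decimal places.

556.78

A representative firm's profit is π_i = q_i(216 - 2Q) - 61q_i.
Setting ∂π_i/∂q_i = 0 with rivals' quantities fixed: 155 - 4q_i - 2·Σ_{j≠i} q_j = 0.
With identical firms every q_j equals q_i, so Σ_{j≠i} q_j = 2q_i and 155 = 8q_i, giving q_i = 155/8.
Price P = 216 - 2·(465/8) = 399/4.
Arcadia's profit: (399/4 - 61)·(155/8) - 194 = 556.7813.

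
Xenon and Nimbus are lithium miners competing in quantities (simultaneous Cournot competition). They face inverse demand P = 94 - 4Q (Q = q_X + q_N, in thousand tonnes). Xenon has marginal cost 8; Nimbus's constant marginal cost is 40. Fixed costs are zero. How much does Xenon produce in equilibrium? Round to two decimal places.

9.83

Xenon's profit: π_X = (94 - 4Q)q_X - (8q_X). Setting ∂π_X/∂q_X = 0: 86 - 8q_X - 4(q_N) = 0.
Nimbus's profit: π_N = (94 - 4Q)q_N - (40q_N). Setting ∂π_N/∂q_N = 0: 54 - 8q_N - 4(q_X) = 0.
So q_X = (86 - 4q_N)/8 and q_N = (54 - 4q_X)/8.
Solving the pair: q_X = 59/6, q_N = 11/6.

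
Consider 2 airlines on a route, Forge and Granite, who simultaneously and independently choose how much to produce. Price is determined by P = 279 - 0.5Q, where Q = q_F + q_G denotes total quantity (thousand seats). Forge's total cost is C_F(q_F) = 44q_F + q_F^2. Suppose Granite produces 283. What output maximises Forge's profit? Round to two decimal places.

31.17

With the rival's output fixed at 283, Forge's profit is π_F = (279 - (1/2)·283 - (1/2)q_F)q_F - (44q_F + q_F²) = (275/2 - (1/2)q_F)q_F - (44q_F + q_F²).
∂π_F/∂q_F = 187/2 - 3q_F = 0, so q_F = 187/6.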